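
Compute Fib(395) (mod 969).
647

Matrix identity: Q^n = [[F_(n+1), F_n], [F_n, F_(n-1)]] with Q = [[1,1],[1,0]].
n = 395 = 110001011₂. Square-and-multiply, entries mod 969:
Q^1 = [[1,1],[1,0]]
Q^3 = (Q^1)²·Q = [[3,2],[2,1]]
Q^6 = (Q^3)² = [[13,8],[8,5]]
Q^12 = (Q^6)² = [[233,144],[144,89]]
Q^24 = (Q^12)² = [[412,825],[825,556]]
Q^49 = (Q^24)²·Q = [[700,556],[556,144]]
Q^98 = (Q^49)² = [[680,268],[268,412]]
Q^197 = (Q^98)²·Q = [[323,305],[305,18]]
Q^395 = (Q^197)²·Q = [[0,647],[647,322]]
F_395 mod 969 = Q^395[0][1] = 647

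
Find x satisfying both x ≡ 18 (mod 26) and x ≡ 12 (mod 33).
408

Using Chinese Remainder Theorem:
M = 26 × 33 = 858
M1 = 33, M2 = 26
y1 = 33^(-1) mod 26 = 15
y2 = 26^(-1) mod 33 = 14
x = (18×33×15 + 12×26×14) mod 858 = 408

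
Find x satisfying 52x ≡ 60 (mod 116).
x ≡ 19 (mod 29)

gcd(52, 116) = 4, which divides 60, so solutions exist.
Divide through by 4: 13x ≡ 15 (mod 29).
Find 13^(-1) mod 29 by the extended Euclidean algorithm:
29 = 2 × 13 + 3  ⟹  3 = (1)·29 + (-2)·13
13 = 4 × 3 + 1  ⟹  1 = (-4)·29 + (9)·13
So (9)·13 ≡ 1 (mod 29), i.e. 13^(-1) ≡ 9 (mod 29).
x ≡ 9 × 15 = 135 ≡ 19 (mod 29).
Check: 52 × 19 = 988 ≡ 60 (mod 116).
x ≡ 19 (mod 29), giving 4 solutions mod 116.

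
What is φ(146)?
72

146 = 2 × 73
φ(n) = n × ∏(1 - 1/p) for each prime p dividing n
φ(146) = 146 × (1 - 1/2) × (1 - 1/73) = 72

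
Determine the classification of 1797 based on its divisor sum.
deficient

Proper divisors of 1797: sum = 1 + 3 + 599 = 603
Since 603 < 1797, 1797 is deficient.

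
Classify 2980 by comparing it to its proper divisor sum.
abundant

Proper divisors of 2980: sum = 1 + 2 + 4 + 5 + 10 + 20 + 149 + 298 + 596 + 745 + 1490 = 3320
Since 3320 > 2980, 2980 is abundant.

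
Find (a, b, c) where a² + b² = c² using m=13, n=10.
(69, 260, 269)

Euclid's formula: a = m² - n², b = 2mn, c = m² + n²
m = 13, n = 10
a = 13² - 10² = 169 - 100 = 69
b = 2 × 13 × 10 = 260
c = 13² + 10² = 169 + 100 = 269
Verification: 69² + 260² = 4761 + 67600 = 72361 = 269² ✓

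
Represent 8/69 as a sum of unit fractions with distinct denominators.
1/9 + 1/207

Greedy algorithm:
8/69: ceiling(69/8) = 9, use 1/9
1/207: ceiling(207/1) = 207, use 1/207
Result: 8/69 = 1/9 + 1/207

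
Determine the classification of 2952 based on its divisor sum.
abundant

Proper divisors of 2952: sum = 1 + 2 + 3 + 4 + 6 + 8 + 9 + 12 + ... + 492 + 738 + 984 + 1476 (23 divisors) = 5238
Since 5238 > 2952, 2952 is abundant.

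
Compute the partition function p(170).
274768617130

p(n) counts ways to write n as a sum of positive integers (order ignored).
Euler's pentagonal recurrence: p(k) = p(k-1) + p(k-2) - p(k-5) - p(k-7) + p(k-12) + p(k-15) - ... (offsets j(3j∓1)/2, signs ++--, p(0)=1, p(<0)=0).
DP table for k = 0..169: p(0)=1, p(1)=1, p(2)=2, p(3)=3, p(4)=5, p(5)=7, p(6)=11, p(7)=15, p(8)=22, p(9)=30, p(10)=42, p(11)=56, p(12)=77, p(13)=101, p(14)=135, p(15)=176, p(16)=231, p(17)=297, p(18)=385, p(19)=490, p(20)=627, p(21)=792, p(22)=1002, p(23)=1255, p(24)=1575, p(25)=1958, p(26)=2436, p(27)=3010, p(28)=3718, p(29)=4565, p(30)=5604, p(31)=6842, p(32)=8349, p(33)=10143, p(34)=12310, p(35)=14883, p(36)=17977, p(37)=21637, p(38)=26015, p(39)=31185, p(40)=37338, p(41)=44583, p(42)=53174, p(43)=63261, p(44)=75175, p(45)=89134, p(46)=105558, p(47)=124754, p(48)=147273, p(49)=173525, p(50)=204226, p(51)=239943, p(52)=281589, p(53)=329931, p(54)=386155, p(55)=451276, p(56)=526823, p(57)=614154, p(58)=715220, p(59)=831820, p(60)=966467, p(61)=1121505, p(62)=1300156, p(63)=1505499, p(64)=1741630, p(65)=2012558, p(66)=2323520, p(67)=2679689, p(68)=3087735, p(69)=3554345, p(70)=4087968, p(71)=4697205, p(72)=5392783, p(73)=6185689, p(74)=7089500, p(75)=8118264, p(76)=9289091, p(77)=10619863, p(78)=12132164, p(79)=13848650, p(80)=15796476, p(81)=18004327, p(82)=20506255, p(83)=23338469, p(84)=26543660, p(85)=30167357, p(86)=34262962, p(87)=38887673, p(88)=44108109, p(89)=49995925, p(90)=56634173, p(91)=64112359, p(92)=72533807, p(93)=82010177, p(94)=92669720, p(95)=104651419, p(96)=118114304, p(97)=133230930, p(98)=150198136, p(99)=169229875, p(100)=190569292, p(101)=214481126, p(102)=241265379, p(103)=271248950, p(104)=304801365, p(105)=342325709, p(106)=384276336, p(107)=431149389, p(108)=483502844, p(109)=541946240, p(110)=607163746, p(111)=679903203, p(112)=761002156, p(113)=851376628, p(114)=952050665, p(115)=1064144451, p(116)=1188908248, p(117)=1327710076, p(118)=1482074143, p(119)=1653668665, p(120)=1844349560, p(121)=2056148051, p(122)=2291320912, p(123)=2552338241, p(124)=2841940500, p(125)=3163127352, p(126)=3519222692, p(127)=3913864295, p(128)=4351078600, p(129)=4835271870, p(130)=5371315400, p(131)=5964539504, p(132)=6620830889, p(133)=7346629512, p(134)=8149040695, p(135)=9035836076, p(136)=10015581680, p(137)=11097645016, p(138)=12292341831, p(139)=13610949895, p(140)=15065878135, p(141)=16670689208, p(142)=18440293320, p(143)=20390982757, p(144)=22540654445, p(145)=24908858009, p(146)=27517052599, p(147)=30388671978, p(148)=33549419497, p(149)=37027355200, p(150)=40853235313, p(151)=45060624582, p(152)=49686288421, p(153)=54770336324, p(154)=60356673280, p(155)=66493182097, p(156)=73232243759, p(157)=80630964769, p(158)=88751778802, p(159)=97662728555, p(160)=107438159466, p(161)=118159068427, p(162)=129913904637, p(163)=142798995930, p(164)=156919475295, p(165)=172389800255, p(166)=189334822579, p(167)=207890420102, p(168)=228204732751, p(169)=250438925115.
Final step: p(170) = p(169) + p(168) - p(165) - p(163) + p(158) + p(155) - p(148) - p(144) + p(135) + p(130) - p(119) - p(113) + p(100) + p(93) - p(78) - p(70) + p(53) + p(44) - p(25) - p(15)
= 250438925115 + 228204732751 - 172389800255 - 142798995930 + 88751778802 + 66493182097 - 33549419497 - 22540654445 + 9035836076 + 5371315400 - 1653668665 - 851376628 + 190569292 + 82010177 - 12132164 - 4087968 + 329931 + 75175 - 1958 - 176
= 274768617130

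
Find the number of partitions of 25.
1958

p(n) counts ways to write n as a sum of positive integers (order ignored).
Euler's pentagonal recurrence: p(k) = p(k-1) + p(k-2) - p(k-5) - p(k-7) + p(k-12) + p(k-15) - ... (offsets j(3j∓1)/2, signs ++--, p(0)=1, p(<0)=0).
DP table for k = 0..24: p(0)=1, p(1)=1, p(2)=2, p(3)=3, p(4)=5, p(5)=7, p(6)=11, p(7)=15, p(8)=22, p(9)=30, p(10)=42, p(11)=56, p(12)=77, p(13)=101, p(14)=135, p(15)=176, p(16)=231, p(17)=297, p(18)=385, p(19)=490, p(20)=627, p(21)=792, p(22)=1002, p(23)=1255, p(24)=1575.
Final step: p(25) = p(24) + p(23) - p(20) - p(18) + p(13) + p(10) - p(3)
= 1575 + 1255 - 627 - 385 + 101 + 42 - 3
= 1958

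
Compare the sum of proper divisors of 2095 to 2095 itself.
deficient

Proper divisors of 2095: sum = 1 + 5 + 419 = 425
Since 425 < 2095, 2095 is deficient.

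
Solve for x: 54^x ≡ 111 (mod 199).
120

Baby-step giant-step with step n = ⌈√199⌉ = 15.
Baby steps 54^j mod 199 (j:value) for j=0..14: 0:1, 1:54, 2:130, 3:55, 4:184, 5:185, 6:40, 7:170, 8:26, 9:11, 10:196, 11:37, 12:8, 13:34, 14:45.
Giant-step multiplier: 54^(-15) ≡ 54^(198-15) = 54^183 ≡ 109 (mod 199).
Giant steps γ_i = 111·109^i mod 199: γ_0=111, γ_1=159, γ_2=18, γ_3=171, γ_4=132, γ_5=60, γ_6=172, γ_7=42, γ_8=1 (in table at j=0).
x = i·n + j = 8·15 + 0 = 120.
Check: 54^120 ≡ 111 (mod 199).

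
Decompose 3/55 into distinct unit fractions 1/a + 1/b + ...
1/19 + 1/523 + 1/546535

Greedy algorithm:
3/55: ceiling(55/3) = 19, use 1/19
2/1045: ceiling(1045/2) = 523, use 1/523
1/546535: ceiling(546535/1) = 546535, use 1/546535
Result: 3/55 = 1/19 + 1/523 + 1/546535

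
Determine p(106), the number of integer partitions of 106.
384276336

p(n) counts ways to write n as a sum of positive integers (order ignored).
Euler's pentagonal recurrence: p(k) = p(k-1) + p(k-2) - p(k-5) - p(k-7) + p(k-12) + p(k-15) - ... (offsets j(3j∓1)/2, signs ++--, p(0)=1, p(<0)=0).
DP table for k = 0..105: p(0)=1, p(1)=1, p(2)=2, p(3)=3, p(4)=5, p(5)=7, p(6)=11, p(7)=15, p(8)=22, p(9)=30, p(10)=42, p(11)=56, p(12)=77, p(13)=101, p(14)=135, p(15)=176, p(16)=231, p(17)=297, p(18)=385, p(19)=490, p(20)=627, p(21)=792, p(22)=1002, p(23)=1255, p(24)=1575, p(25)=1958, p(26)=2436, p(27)=3010, p(28)=3718, p(29)=4565, p(30)=5604, p(31)=6842, p(32)=8349, p(33)=10143, p(34)=12310, p(35)=14883, p(36)=17977, p(37)=21637, p(38)=26015, p(39)=31185, p(40)=37338, p(41)=44583, p(42)=53174, p(43)=63261, p(44)=75175, p(45)=89134, p(46)=105558, p(47)=124754, p(48)=147273, p(49)=173525, p(50)=204226, p(51)=239943, p(52)=281589, p(53)=329931, p(54)=386155, p(55)=451276, p(56)=526823, p(57)=614154, p(58)=715220, p(59)=831820, p(60)=966467, p(61)=1121505, p(62)=1300156, p(63)=1505499, p(64)=1741630, p(65)=2012558, p(66)=2323520, p(67)=2679689, p(68)=3087735, p(69)=3554345, p(70)=4087968, p(71)=4697205, p(72)=5392783, p(73)=6185689, p(74)=7089500, p(75)=8118264, p(76)=9289091, p(77)=10619863, p(78)=12132164, p(79)=13848650, p(80)=15796476, p(81)=18004327, p(82)=20506255, p(83)=23338469, p(84)=26543660, p(85)=30167357, p(86)=34262962, p(87)=38887673, p(88)=44108109, p(89)=49995925, p(90)=56634173, p(91)=64112359, p(92)=72533807, p(93)=82010177, p(94)=92669720, p(95)=104651419, p(96)=118114304, p(97)=133230930, p(98)=150198136, p(99)=169229875, p(100)=190569292, p(101)=214481126, p(102)=241265379, p(103)=271248950, p(104)=304801365, p(105)=342325709.
Final step: p(106) = p(105) + p(104) - p(101) - p(99) + p(94) + p(91) - p(84) - p(80) + p(71) + p(66) - p(55) - p(49) + p(36) + p(29) - p(14) - p(6)
= 342325709 + 304801365 - 214481126 - 169229875 + 92669720 + 64112359 - 26543660 - 15796476 + 4697205 + 2323520 - 451276 - 173525 + 17977 + 4565 - 135 - 11
= 384276336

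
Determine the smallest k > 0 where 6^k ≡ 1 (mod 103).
102

103 is prime, so ord(6) divides φ(103) = 102.
Divisors of 102: 1, 2, 3, 6, 17, 34, 51, 102.
Repeated squaring: 6^1 ≡ 6, 6^2 ≡ 36, 6^4 ≡ 60, 6^8 ≡ 98, 6^16 ≡ 25, 6^32 ≡ 7, 6^64 ≡ 49 (mod 103).
Test 6^d mod 103 for each divisor d in increasing order:
6^1 ≡ 6
6^2 ≡ 36
6^3 = 6^2·6^1 ≡ 10
6^6 = 6^4·6^2 ≡ 100
6^17 = 6^16·6^1 ≡ 47
6^34 = 6^32·6^2 ≡ 46
6^51 = 6^32·6^16·6^2·6^1 ≡ 102
6^102 = 6^64·6^32·6^4·6^2 ≡ 1  ← first divisor giving 1
The order is 102.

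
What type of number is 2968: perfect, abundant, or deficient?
abundant

Proper divisors of 2968: sum = 1 + 2 + 4 + 7 + 8 + 14 + 28 + 53 + 56 + 106 + 212 + 371 + 424 + 742 + 1484 = 3512
Since 3512 > 2968, 2968 is abundant.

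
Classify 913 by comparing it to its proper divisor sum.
deficient

Proper divisors of 913: sum = 1 + 11 + 83 = 95
Since 95 < 913, 913 is deficient.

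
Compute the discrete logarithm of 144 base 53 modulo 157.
52

Baby-step giant-step with step n = ⌈√157⌉ = 13.
Baby steps 53^j mod 157 (j:value) for j=0..12: 0:1, 1:53, 2:140, 3:41, 4:132, 5:88, 6:111, 7:74, 8:154, 9:155, 10:51, 11:34, 12:75.
Giant-step multiplier: 53^(-13) ≡ 53^(156-13) = 53^143 ≡ 22 (mod 157).
Giant steps γ_i = 144·22^i mod 157: γ_0=144, γ_1=28, γ_2=145, γ_3=50, γ_4=1 (in table at j=0).
x = i·n + j = 4·13 + 0 = 52.
Check: 53^52 ≡ 144 (mod 157).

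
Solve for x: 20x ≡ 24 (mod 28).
x ≡ 4 (mod 7)

gcd(20, 28) = 4, which divides 24, so solutions exist.
Divide through by 4: 5x ≡ 6 (mod 7).
Find 5^(-1) mod 7 by the extended Euclidean algorithm:
7 = 1 × 5 + 2  ⟹  2 = (1)·7 + (-1)·5
5 = 2 × 2 + 1  ⟹  1 = (-2)·7 + (3)·5
So (3)·5 ≡ 1 (mod 7), i.e. 5^(-1) ≡ 3 (mod 7).
x ≡ 3 × 6 = 18 ≡ 4 (mod 7).
Check: 20 × 4 = 80 ≡ 24 (mod 28).
x ≡ 4 (mod 7), giving 4 solutions mod 28.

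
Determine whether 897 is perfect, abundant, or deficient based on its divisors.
deficient

Proper divisors of 897: sum = 1 + 3 + 13 + 23 + 39 + 69 + 299 = 447
Since 447 < 897, 897 is deficient.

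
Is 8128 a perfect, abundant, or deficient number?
perfect

Proper divisors of 8128: sum = 1 + 2 + 4 + 8 + 16 + 32 + 64 + 127 + 254 + 508 + 1016 + 2032 + 4064 = 8128
Since 8128 = 8128, 8128 is perfect.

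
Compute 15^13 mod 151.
93

Repeated squaring. Binary of 13 = 1101.
15^1 ≡ 15 (mod 151); 15^2 ≡ 74 (mod 151); 15^4 ≡ 40 (mod 151); 15^8 ≡ 90 (mod 151)
15^13 = 15^1 × 15^4 × 15^8 ≡ 93 (mod 151)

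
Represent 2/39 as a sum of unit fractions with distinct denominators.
1/20 + 1/780

Greedy algorithm:
2/39: ceiling(39/2) = 20, use 1/20
1/780: ceiling(780/1) = 780, use 1/780
Result: 2/39 = 1/20 + 1/780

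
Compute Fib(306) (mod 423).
46

Matrix identity: Q^n = [[F_(n+1), F_n], [F_n, F_(n-1)]] with Q = [[1,1],[1,0]].
n = 306 = 100110010₂. Square-and-multiply, entries mod 423:
Q^1 = [[1,1],[1,0]]
Q^2 = (Q^1)² = [[2,1],[1,1]]
Q^4 = (Q^2)² = [[5,3],[3,2]]
Q^9 = (Q^4)²·Q = [[55,34],[34,21]]
Q^19 = (Q^9)²·Q = [[420,374],[374,46]]
Q^38 = (Q^19)² = [[295,8],[8,287]]
Q^76 = (Q^38)² = [[374,3],[3,371]]
Q^153 = (Q^76)²·Q = [[415,295],[295,120]]
Q^306 = (Q^153)² = [[374,46],[46,328]]
F_306 mod 423 = Q^306[0][1] = 46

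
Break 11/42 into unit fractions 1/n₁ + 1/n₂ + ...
1/4 + 1/84

Greedy algorithm:
11/42: ceiling(42/11) = 4, use 1/4
1/84: ceiling(84/1) = 84, use 1/84
Result: 11/42 = 1/4 + 1/84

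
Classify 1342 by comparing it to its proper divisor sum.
deficient

Proper divisors of 1342: sum = 1 + 2 + 11 + 22 + 61 + 122 + 671 = 890
Since 890 < 1342, 1342 is deficient.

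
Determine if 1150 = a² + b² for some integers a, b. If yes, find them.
Not possible

Factorization: 1150 = 2 × 5^2 × 23
By Fermat: n is sum of two squares iff every prime p ≡ 3 (mod 4) appears to even power.
Prime(s) ≡ 3 (mod 4) with odd exponent: [(23, 1)]
Therefore 1150 cannot be expressed as a² + b².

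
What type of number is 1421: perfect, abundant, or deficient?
deficient

Proper divisors of 1421: sum = 1 + 7 + 29 + 49 + 203 = 289
Since 289 < 1421, 1421 is deficient.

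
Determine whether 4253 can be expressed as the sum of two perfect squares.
38² + 53² (a=38, b=53)

Factorization: 4253 = 4253
By Fermat: n is sum of two squares iff every prime p ≡ 3 (mod 4) appears to even power.
All primes ≡ 3 (mod 4) appear to even power.
Search a = 0, 1, 2, … for 4253 - a² a perfect square: first hit at a = 38: 4253 - 1444 = 2809 = 53².
4253 = 38² + 53² = 1444 + 2809 ✓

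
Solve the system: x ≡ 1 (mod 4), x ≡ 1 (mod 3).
1

Using Chinese Remainder Theorem:
M = 4 × 3 = 12
M1 = 3, M2 = 4
y1 = 3^(-1) mod 4 = 3
y2 = 4^(-1) mod 3 = 1
x = (1×3×3 + 1×4×1) mod 12 = 1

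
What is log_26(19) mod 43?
11

Baby-step giant-step with step n = ⌈√43⌉ = 7.
Baby steps 26^j mod 43 (j:value) for j=0..6: 0:1, 1:26, 2:31, 3:32, 4:15, 5:3, 6:35.
Giant-step multiplier: 26^(-7) ≡ 26^(42-7) = 26^35 ≡ 37 (mod 43).
Giant steps γ_i = 19·37^i mod 43: γ_0=19, γ_1=15 (in table at j=4).
x = i·n + j = 1·7 + 4 = 11.
Check: 26^11 ≡ 19 (mod 43).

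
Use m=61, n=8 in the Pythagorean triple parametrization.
(3657, 976, 3785)

Euclid's formula: a = m² - n², b = 2mn, c = m² + n²
m = 61, n = 8
a = 61² - 8² = 3721 - 64 = 3657
b = 2 × 61 × 8 = 976
c = 61² + 8² = 3721 + 64 = 3785
Verification: 3657² + 976² = 13373649 + 952576 = 14326225 = 3785² ✓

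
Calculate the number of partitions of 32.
8349

p(n) counts ways to write n as a sum of positive integers (order ignored).
Euler's pentagonal recurrence: p(k) = p(k-1) + p(k-2) - p(k-5) - p(k-7) + p(k-12) + p(k-15) - ... (offsets j(3j∓1)/2, signs ++--, p(0)=1, p(<0)=0).
DP table for k = 0..31: p(0)=1, p(1)=1, p(2)=2, p(3)=3, p(4)=5, p(5)=7, p(6)=11, p(7)=15, p(8)=22, p(9)=30, p(10)=42, p(11)=56, p(12)=77, p(13)=101, p(14)=135, p(15)=176, p(16)=231, p(17)=297, p(18)=385, p(19)=490, p(20)=627, p(21)=792, p(22)=1002, p(23)=1255, p(24)=1575, p(25)=1958, p(26)=2436, p(27)=3010, p(28)=3718, p(29)=4565, p(30)=5604, p(31)=6842.
Final step: p(32) = p(31) + p(30) - p(27) - p(25) + p(20) + p(17) - p(10) - p(6)
= 6842 + 5604 - 3010 - 1958 + 627 + 297 - 42 - 11
= 8349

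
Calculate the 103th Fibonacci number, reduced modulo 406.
237

Matrix identity: Q^n = [[F_(n+1), F_n], [F_n, F_(n-1)]] with Q = [[1,1],[1,0]].
n = 103 = 1100111₂. Square-and-multiply, entries mod 406:
Q^1 = [[1,1],[1,0]]
Q^3 = (Q^1)²·Q = [[3,2],[2,1]]
Q^6 = (Q^3)² = [[13,8],[8,5]]
Q^12 = (Q^6)² = [[233,144],[144,89]]
Q^25 = (Q^12)²·Q = [[405,321],[321,84]]
Q^51 = (Q^25)²·Q = [[171,324],[324,253]]
Q^103 = (Q^51)²·Q = [[385,237],[237,148]]
F_103 mod 406 = Q^103[0][1] = 237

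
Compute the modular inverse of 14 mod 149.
32

gcd(14, 149) = 1, so the inverse exists.
Extended Euclidean algorithm on (149, 14):
149 = 10 × 14 + 9  ⟹  9 = (1)·149 + (-10)·14
14 = 1 × 9 + 5  ⟹  5 = (-1)·149 + (11)·14
9 = 1 × 5 + 4  ⟹  4 = (2)·149 + (-21)·14
5 = 1 × 4 + 1  ⟹  1 = (-3)·149 + (32)·14
So (32)·14 ≡ 1 (mod 149), i.e. 14^(-1) ≡ 32 (mod 149).
Check: 14 × 32 = 448 ≡ 1 (mod 149)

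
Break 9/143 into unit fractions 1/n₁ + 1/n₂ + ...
1/16 + 1/2288

Greedy algorithm:
9/143: ceiling(143/9) = 16, use 1/16
1/2288: ceiling(2288/1) = 2288, use 1/2288
Result: 9/143 = 1/16 + 1/2288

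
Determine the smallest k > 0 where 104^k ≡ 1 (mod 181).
180

181 is prime, so ord(104) divides φ(181) = 180.
Divisors of 180: 1, 2, 3, 4, 5, 6, 9, 10, 12, 15, 18, 20, 30, 36, 45, 60, 90, 180.
Repeated squaring: 104^1 ≡ 104, 104^2 ≡ 137, 104^4 ≡ 126, 104^8 ≡ 129, 104^16 ≡ 170, 104^32 ≡ 121, 104^64 ≡ 161, 104^128 ≡ 38 (mod 181).
Test 104^d mod 181 for each divisor d in increasing order:
104^1 ≡ 104
104^2 ≡ 137
104^3 = 104^2·104^1 ≡ 130
104^4 ≡ 126
104^5 = 104^4·104^1 ≡ 72
104^6 = 104^4·104^2 ≡ 67
104^9 = 104^8·104^1 ≡ 22
104^10 = 104^8·104^2 ≡ 116
104^12 = 104^8·104^4 ≡ 145
104^15 = 104^8·104^4·104^2·104^1 ≡ 26
104^18 = 104^16·104^2 ≡ 122
104^20 = 104^16·104^4 ≡ 62
104^30 = 104^16·104^8·104^4·104^2 ≡ 133
104^36 = 104^32·104^4 ≡ 42
104^45 = 104^32·104^8·104^4·104^1 ≡ 19
104^60 = 104^32·104^16·104^8·104^4 ≡ 132
104^90 = 104^64·104^16·104^8·104^2 ≡ 180
104^180 = 104^128·104^32·104^16·104^4 ≡ 1  ← first divisor giving 1
The order is 180.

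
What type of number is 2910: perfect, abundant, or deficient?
abundant

Proper divisors of 2910: sum = 1 + 2 + 3 + 5 + 6 + 10 + 15 + 30 + 97 + 194 + 291 + 485 + 582 + 970 + 1455 = 4146
Since 4146 > 2910, 2910 is abundant.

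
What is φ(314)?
156

314 = 2 × 157
φ(n) = n × ∏(1 - 1/p) for each prime p dividing n
φ(314) = 314 × (1 - 1/2) × (1 - 1/157) = 156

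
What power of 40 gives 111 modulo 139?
113

Baby-step giant-step with step n = ⌈√139⌉ = 12.
Baby steps 40^j mod 139 (j:value) for j=0..11: 0:1, 1:40, 2:71, 3:60, 4:37, 5:90, 6:125, 7:135, 8:118, 9:133, 10:38, 11:130.
Giant-step multiplier: 40^(-12) ≡ 40^(138-12) = 40^126 ≡ 100 (mod 139).
Giant steps γ_i = 111·100^i mod 139: γ_0=111, γ_1=119, γ_2=85, γ_3=21, γ_4=15, γ_5=110, γ_6=19, γ_7=93, γ_8=126, γ_9=90 (in table at j=5).
x = i·n + j = 9·12 + 5 = 113.
Check: 40^113 ≡ 111 (mod 139).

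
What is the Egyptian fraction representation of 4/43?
1/11 + 1/473

Greedy algorithm:
4/43: ceiling(43/4) = 11, use 1/11
1/473: ceiling(473/1) = 473, use 1/473
Result: 4/43 = 1/11 + 1/473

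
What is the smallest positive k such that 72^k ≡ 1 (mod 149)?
148

149 is prime, so ord(72) divides φ(149) = 148.
Divisors of 148: 1, 2, 4, 37, 74, 148.
Repeated squaring: 72^1 ≡ 72, 72^2 ≡ 118, 72^4 ≡ 67, 72^8 ≡ 19, 72^16 ≡ 63, 72^32 ≡ 95, 72^64 ≡ 85, 72^128 ≡ 73 (mod 149).
Test 72^d mod 149 for each divisor d in increasing order:
72^1 ≡ 72
72^2 ≡ 118
72^4 ≡ 67
72^37 = 72^32·72^4·72^1 ≡ 105
72^74 = 72^64·72^8·72^2 ≡ 148
72^148 = 72^128·72^16·72^4 ≡ 1  ← first divisor giving 1
The order is 148.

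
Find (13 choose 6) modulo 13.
0

Using Lucas' theorem:
Write n=13 and k=6 in base 13:
n in base 13: [1, 0]
k in base 13: [0, 6]
C(13,6) mod 13 = ∏ C(n_i, k_i) mod 13
Digit binomials (mod 13): C(1,0) = 1; C(0,6) = 0 (k_i > n_i)
Product: 1 × 0 = 0 ≡ 0 (mod 13)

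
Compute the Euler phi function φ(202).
100

202 = 2 × 101
φ(n) = n × ∏(1 - 1/p) for each prime p dividing n
φ(202) = 202 × (1 - 1/2) × (1 - 1/101) = 100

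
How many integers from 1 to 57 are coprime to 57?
36

57 = 3 × 19
φ(n) = n × ∏(1 - 1/p) for each prime p dividing n
φ(57) = 57 × (1 - 1/3) × (1 - 1/19) = 36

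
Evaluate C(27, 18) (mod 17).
10

Using Lucas' theorem:
Write n=27 and k=18 in base 17:
n in base 17: [1, 10]
k in base 17: [1, 1]
C(27,18) mod 17 = ∏ C(n_i, k_i) mod 17
Digit binomials (mod 17): C(1,1) = 1; C(10,1) = 10
Product: 1 × 10 = 10 ≡ 10 (mod 17)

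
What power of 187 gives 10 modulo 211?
133

Baby-step giant-step with step n = ⌈√211⌉ = 15.
Baby steps 187^j mod 211 (j:value) for j=0..14: 0:1, 1:187, 2:154, 3:102, 4:84, 5:94, 6:65, 7:128, 8:93, 9:89, 10:185, 11:202, 12:5, 13:91, 14:137.
Giant-step multiplier: 187^(-15) ≡ 187^(210-15) = 187^195 ≡ 12 (mod 211).
Giant steps γ_i = 10·12^i mod 211: γ_0=10, γ_1=120, γ_2=174, γ_3=189, γ_4=158, γ_5=208, γ_6=175, γ_7=201, γ_8=91 (in table at j=13).
x = i·n + j = 8·15 + 13 = 133.
Check: 187^133 ≡ 10 (mod 211).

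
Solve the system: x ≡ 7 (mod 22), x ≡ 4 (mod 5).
29

Using Chinese Remainder Theorem:
M = 22 × 5 = 110
M1 = 5, M2 = 22
y1 = 5^(-1) mod 22 = 9
y2 = 22^(-1) mod 5 = 3
x = (7×5×9 + 4×22×3) mod 110 = 29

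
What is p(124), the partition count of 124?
2841940500

p(n) counts ways to write n as a sum of positive integers (order ignored).
Euler's pentagonal recurrence: p(k) = p(k-1) + p(k-2) - p(k-5) - p(k-7) + p(k-12) + p(k-15) - ... (offsets j(3j∓1)/2, signs ++--, p(0)=1, p(<0)=0).
DP table for k = 0..123: p(0)=1, p(1)=1, p(2)=2, p(3)=3, p(4)=5, p(5)=7, p(6)=11, p(7)=15, p(8)=22, p(9)=30, p(10)=42, p(11)=56, p(12)=77, p(13)=101, p(14)=135, p(15)=176, p(16)=231, p(17)=297, p(18)=385, p(19)=490, p(20)=627, p(21)=792, p(22)=1002, p(23)=1255, p(24)=1575, p(25)=1958, p(26)=2436, p(27)=3010, p(28)=3718, p(29)=4565, p(30)=5604, p(31)=6842, p(32)=8349, p(33)=10143, p(34)=12310, p(35)=14883, p(36)=17977, p(37)=21637, p(38)=26015, p(39)=31185, p(40)=37338, p(41)=44583, p(42)=53174, p(43)=63261, p(44)=75175, p(45)=89134, p(46)=105558, p(47)=124754, p(48)=147273, p(49)=173525, p(50)=204226, p(51)=239943, p(52)=281589, p(53)=329931, p(54)=386155, p(55)=451276, p(56)=526823, p(57)=614154, p(58)=715220, p(59)=831820, p(60)=966467, p(61)=1121505, p(62)=1300156, p(63)=1505499, p(64)=1741630, p(65)=2012558, p(66)=2323520, p(67)=2679689, p(68)=3087735, p(69)=3554345, p(70)=4087968, p(71)=4697205, p(72)=5392783, p(73)=6185689, p(74)=7089500, p(75)=8118264, p(76)=9289091, p(77)=10619863, p(78)=12132164, p(79)=13848650, p(80)=15796476, p(81)=18004327, p(82)=20506255, p(83)=23338469, p(84)=26543660, p(85)=30167357, p(86)=34262962, p(87)=38887673, p(88)=44108109, p(89)=49995925, p(90)=56634173, p(91)=64112359, p(92)=72533807, p(93)=82010177, p(94)=92669720, p(95)=104651419, p(96)=118114304, p(97)=133230930, p(98)=150198136, p(99)=169229875, p(100)=190569292, p(101)=214481126, p(102)=241265379, p(103)=271248950, p(104)=304801365, p(105)=342325709, p(106)=384276336, p(107)=431149389, p(108)=483502844, p(109)=541946240, p(110)=607163746, p(111)=679903203, p(112)=761002156, p(113)=851376628, p(114)=952050665, p(115)=1064144451, p(116)=1188908248, p(117)=1327710076, p(118)=1482074143, p(119)=1653668665, p(120)=1844349560, p(121)=2056148051, p(122)=2291320912, p(123)=2552338241.
Final step: p(124) = p(123) + p(122) - p(119) - p(117) + p(112) + p(109) - p(102) - p(98) + p(89) + p(84) - p(73) - p(67) + p(54) + p(47) - p(32) - p(24) + p(7)
= 2552338241 + 2291320912 - 1653668665 - 1327710076 + 761002156 + 541946240 - 241265379 - 150198136 + 49995925 + 26543660 - 6185689 - 2679689 + 386155 + 124754 - 8349 - 1575 + 15
= 2841940500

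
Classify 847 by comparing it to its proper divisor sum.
deficient

Proper divisors of 847: sum = 1 + 7 + 11 + 77 + 121 = 217
Since 217 < 847, 847 is deficient.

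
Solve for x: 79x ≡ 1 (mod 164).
27

gcd(79, 164) = 1, so the inverse exists.
Extended Euclidean algorithm on (164, 79):
164 = 2 × 79 + 6  ⟹  6 = (1)·164 + (-2)·79
79 = 13 × 6 + 1  ⟹  1 = (-13)·164 + (27)·79
So (27)·79 ≡ 1 (mod 164), i.e. 79^(-1) ≡ 27 (mod 164).
Check: 79 × 27 = 2133 ≡ 1 (mod 164)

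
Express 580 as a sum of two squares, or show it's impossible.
2² + 24² (a=2, b=24)

Factorization: 580 = 2^2 × 5 × 29
By Fermat: n is sum of two squares iff every prime p ≡ 3 (mod 4) appears to even power.
All primes ≡ 3 (mod 4) appear to even power.
Search a = 0, 1, 2, … for 580 - a² a perfect square: first hit at a = 2: 580 - 4 = 576 = 24².
580 = 2² + 24² = 4 + 576 ✓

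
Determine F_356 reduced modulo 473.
261

Matrix identity: Q^n = [[F_(n+1), F_n], [F_n, F_(n-1)]] with Q = [[1,1],[1,0]].
n = 356 = 101100100₂. Square-and-multiply, entries mod 473:
Q^1 = [[1,1],[1,0]]
Q^2 = (Q^1)² = [[2,1],[1,1]]
Q^5 = (Q^2)²·Q = [[8,5],[5,3]]
Q^11 = (Q^5)²·Q = [[144,89],[89,55]]
Q^22 = (Q^11)² = [[277,210],[210,67]]
Q^44 = (Q^22)² = [[214,344],[344,343]]
Q^89 = (Q^44)²·Q = [[44,1],[1,43]]
Q^178 = (Q^89)² = [[45,87],[87,431]]
Q^356 = (Q^178)² = [[134,261],[261,346]]
F_356 mod 473 = Q^356[0][1] = 261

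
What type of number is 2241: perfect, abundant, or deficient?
deficient

Proper divisors of 2241: sum = 1 + 3 + 9 + 27 + 83 + 249 + 747 = 1119
Since 1119 < 2241, 2241 is deficient.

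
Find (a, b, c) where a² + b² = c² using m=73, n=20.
(4929, 2920, 5729)

Euclid's formula: a = m² - n², b = 2mn, c = m² + n²
m = 73, n = 20
a = 73² - 20² = 5329 - 400 = 4929
b = 2 × 73 × 20 = 2920
c = 73² + 20² = 5329 + 400 = 5729
Verification: 4929² + 2920² = 24295041 + 8526400 = 32821441 = 5729² ✓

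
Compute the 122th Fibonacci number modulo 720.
1

Matrix identity: Q^n = [[F_(n+1), F_n], [F_n, F_(n-1)]] with Q = [[1,1],[1,0]].
n = 122 = 1111010₂. Square-and-multiply, entries mod 720:
Q^1 = [[1,1],[1,0]]
Q^3 = (Q^1)²·Q = [[3,2],[2,1]]
Q^7 = (Q^3)²·Q = [[21,13],[13,8]]
Q^15 = (Q^7)²·Q = [[267,610],[610,377]]
Q^30 = (Q^15)² = [[589,440],[440,149]]
Q^61 = (Q^30)²·Q = [[521,521],[521,0]]
Q^122 = (Q^61)² = [[2,1],[1,1]]
F_122 mod 720 = Q^122[0][1] = 1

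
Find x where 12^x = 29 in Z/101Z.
21

Baby-step giant-step with step n = ⌈√101⌉ = 11.
Baby steps 12^j mod 101 (j:value) for j=0..10: 0:1, 1:12, 2:43, 3:11, 4:31, 5:69, 6:20, 7:38, 8:52, 9:18, 10:14.
Giant-step multiplier: 12^(-11) ≡ 12^(100-11) = 12^89 ≡ 98 (mod 101).
Giant steps γ_i = 29·98^i mod 101: γ_0=29, γ_1=14 (in table at j=10).
x = i·n + j = 1·11 + 10 = 21.
Check: 12^21 ≡ 29 (mod 101).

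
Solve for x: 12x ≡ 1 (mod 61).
56

gcd(12, 61) = 1, so the inverse exists.
Extended Euclidean algorithm on (61, 12):
61 = 5 × 12 + 1  ⟹  1 = (1)·61 + (-5)·12
So (-5)·12 ≡ 1 (mod 61), i.e. 12^(-1) ≡ -5 ≡ 56 (mod 61).
Check: 12 × 56 = 672 ≡ 1 (mod 61)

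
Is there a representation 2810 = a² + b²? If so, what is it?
1² + 53² (a=1, b=53)

Factorization: 2810 = 2 × 5 × 281
By Fermat: n is sum of two squares iff every prime p ≡ 3 (mod 4) appears to even power.
All primes ≡ 3 (mod 4) appear to even power.
Search a = 0, 1, 2, … for 2810 - a² a perfect square: first hit at a = 1: 2810 - 1 = 2809 = 53².
2810 = 1² + 53² = 1 + 2809 ✓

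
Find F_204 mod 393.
9

Matrix identity: Q^n = [[F_(n+1), F_n], [F_n, F_(n-1)]] with Q = [[1,1],[1,0]].
n = 204 = 11001100₂. Square-and-multiply, entries mod 393:
Q^1 = [[1,1],[1,0]]
Q^3 = (Q^1)²·Q = [[3,2],[2,1]]
Q^6 = (Q^3)² = [[13,8],[8,5]]
Q^12 = (Q^6)² = [[233,144],[144,89]]
Q^25 = (Q^12)²·Q = [[349,355],[355,387]]
Q^51 = (Q^25)²·Q = [[171,236],[236,328]]
Q^102 = (Q^51)² = [[49,257],[257,185]]
Q^204 = (Q^102)² = [[68,9],[9,59]]
F_204 mod 393 = Q^204[0][1] = 9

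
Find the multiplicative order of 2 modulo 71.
35

71 is prime, so ord(2) divides φ(71) = 70.
Divisors of 70: 1, 2, 5, 7, 10, 14, 35, 70.
Repeated squaring: 2^1 ≡ 2, 2^2 ≡ 4, 2^4 ≡ 16, 2^8 ≡ 43, 2^16 ≡ 3, 2^32 ≡ 9, 2^64 ≡ 10 (mod 71).
Test 2^d mod 71 for each divisor d in increasing order:
2^1 ≡ 2
2^2 ≡ 4
2^5 = 2^4·2^1 ≡ 32
2^7 = 2^4·2^2·2^1 ≡ 57
2^10 = 2^8·2^2 ≡ 30
2^14 = 2^8·2^4·2^2 ≡ 54
2^35 = 2^32·2^2·2^1 ≡ 1  ← first divisor giving 1
The order is 35.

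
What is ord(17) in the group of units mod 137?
68

137 is prime, so ord(17) divides φ(137) = 136.
Divisors of 136: 1, 2, 4, 8, 17, 34, 68, 136.
Repeated squaring: 17^1 ≡ 17, 17^2 ≡ 15, 17^4 ≡ 88, 17^8 ≡ 72, 17^16 ≡ 115, 17^32 ≡ 73, 17^64 ≡ 123, 17^128 ≡ 59 (mod 137).
Test 17^d mod 137 for each divisor d in increasing order:
17^1 ≡ 17
17^2 ≡ 15
17^4 ≡ 88
17^8 ≡ 72
17^17 = 17^16·17^1 ≡ 37
17^34 = 17^32·17^2 ≡ 136
17^68 = 17^64·17^4 ≡ 1  ← first divisor giving 1
The order is 68.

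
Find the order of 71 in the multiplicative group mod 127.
63

127 is prime, so ord(71) divides φ(127) = 126.
Divisors of 126: 1, 2, 3, 6, 7, 9, 14, 18, 21, 42, 63, 126.
Repeated squaring: 71^1 ≡ 71, 71^2 ≡ 88, 71^4 ≡ 124, 71^8 ≡ 9, 71^16 ≡ 81, 71^32 ≡ 84, 71^64 ≡ 71 (mod 127).
Test 71^d mod 127 for each divisor d in increasing order:
71^1 ≡ 71
71^2 ≡ 88
71^3 = 71^2·71^1 ≡ 25
71^6 = 71^4·71^2 ≡ 117
71^7 = 71^4·71^2·71^1 ≡ 52
71^9 = 71^8·71^1 ≡ 4
71^14 = 71^8·71^4·71^2 ≡ 37
71^18 = 71^16·71^2 ≡ 16
71^21 = 71^16·71^4·71^1 ≡ 19
71^42 = 71^32·71^8·71^2 ≡ 107
71^63 = 71^32·71^16·71^8·71^4·71^2·71^1 ≡ 1  ← first divisor giving 1
The order is 63.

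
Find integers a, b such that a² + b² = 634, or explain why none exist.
3² + 25² (a=3, b=25)

Factorization: 634 = 2 × 317
By Fermat: n is sum of two squares iff every prime p ≡ 3 (mod 4) appears to even power.
All primes ≡ 3 (mod 4) appear to even power.
Search a = 0, 1, 2, … for 634 - a² a perfect square: first hit at a = 3: 634 - 9 = 625 = 25².
634 = 3² + 25² = 9 + 625 ✓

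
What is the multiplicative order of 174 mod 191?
190

191 is prime, so ord(174) divides φ(191) = 190.
Divisors of 190: 1, 2, 5, 10, 19, 38, 95, 190.
Repeated squaring: 174^1 ≡ 174, 174^2 ≡ 98, 174^4 ≡ 54, 174^8 ≡ 51, 174^16 ≡ 118, 174^32 ≡ 172, 174^64 ≡ 170, 174^128 ≡ 59 (mod 191).
Test 174^d mod 191 for each divisor d in increasing order:
174^1 ≡ 174
174^2 ≡ 98
174^5 = 174^4·174^1 ≡ 37
174^10 = 174^8·174^2 ≡ 32
174^19 = 174^16·174^2·174^1 ≡ 142
174^38 = 174^32·174^4·174^2 ≡ 109
174^95 = 174^64·174^16·174^8·174^4·174^2·174^1 ≡ 190
174^190 = 174^128·174^32·174^16·174^8·174^4·174^2 ≡ 1  ← first divisor giving 1
The order is 190.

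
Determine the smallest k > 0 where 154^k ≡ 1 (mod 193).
64

193 is prime, so ord(154) divides φ(193) = 192.
Divisors of 192: 1, 2, 3, 4, 6, 8, 12, 16, 24, 32, 48, 64, 96, 192.
Repeated squaring: 154^1 ≡ 154, 154^2 ≡ 170, 154^4 ≡ 143, 154^8 ≡ 184, 154^16 ≡ 81, 154^32 ≡ 192, 154^64 ≡ 1, 154^128 ≡ 1 (mod 193).
Test 154^d mod 193 for each divisor d in increasing order:
154^1 ≡ 154
154^2 ≡ 170
154^3 = 154^2·154^1 ≡ 125
154^4 ≡ 143
154^6 = 154^4·154^2 ≡ 185
154^8 ≡ 184
154^12 = 154^8·154^4 ≡ 64
154^16 ≡ 81
154^24 = 154^16·154^8 ≡ 43
154^32 ≡ 192
154^48 = 154^32·154^16 ≡ 112
154^64 ≡ 1  ← first divisor giving 1
The order is 64.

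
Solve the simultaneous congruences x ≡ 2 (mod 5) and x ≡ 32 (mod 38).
32

Using Chinese Remainder Theorem:
M = 5 × 38 = 190
M1 = 38, M2 = 5
y1 = 38^(-1) mod 5 = 2
y2 = 5^(-1) mod 38 = 23
x = (2×38×2 + 32×5×23) mod 190 = 32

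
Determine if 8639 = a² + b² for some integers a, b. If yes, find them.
Not possible

Factorization: 8639 = 53 × 163
By Fermat: n is sum of two squares iff every prime p ≡ 3 (mod 4) appears to even power.
Prime(s) ≡ 3 (mod 4) with odd exponent: [(163, 1)]
Therefore 8639 cannot be expressed as a² + b².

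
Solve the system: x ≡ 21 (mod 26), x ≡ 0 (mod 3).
21

Using Chinese Remainder Theorem:
M = 26 × 3 = 78
M1 = 3, M2 = 26
y1 = 3^(-1) mod 26 = 9
y2 = 26^(-1) mod 3 = 2
x = (21×3×9 + 0×26×2) mod 78 = 21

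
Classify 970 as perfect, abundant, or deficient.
deficient

Proper divisors of 970: sum = 1 + 2 + 5 + 10 + 97 + 194 + 485 = 794
Since 794 < 970, 970 is deficient.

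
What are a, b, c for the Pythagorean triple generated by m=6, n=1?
(35, 12, 37)

Euclid's formula: a = m² - n², b = 2mn, c = m² + n²
m = 6, n = 1
a = 6² - 1² = 36 - 1 = 35
b = 2 × 6 × 1 = 12
c = 6² + 1² = 36 + 1 = 37
Verification: 35² + 12² = 1225 + 144 = 1369 = 37² ✓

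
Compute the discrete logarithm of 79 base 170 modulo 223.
145

Baby-step giant-step with step n = ⌈√223⌉ = 15.
Baby steps 170^j mod 223 (j:value) for j=0..14: 0:1, 1:170, 2:133, 3:87, 4:72, 5:198, 6:210, 7:20, 8:55, 9:207, 10:179, 11:102, 12:169, 13:186, 14:177.
Giant-step multiplier: 170^(-15) ≡ 170^(222-15) = 170^207 ≡ 104 (mod 223).
Giant steps γ_i = 79·104^i mod 223: γ_0=79, γ_1=188, γ_2=151, γ_3=94, γ_4=187, γ_5=47, γ_6=205, γ_7=135, γ_8=214, γ_9=179 (in table at j=10).
x = i·n + j = 9·15 + 10 = 145.
Check: 170^145 ≡ 79 (mod 223).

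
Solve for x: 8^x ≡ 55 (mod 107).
23

Baby-step giant-step with step n = ⌈√107⌉ = 11.
Baby steps 8^j mod 107 (j:value) for j=0..10: 0:1, 1:8, 2:64, 3:84, 4:30, 5:26, 6:101, 7:59, 8:44, 9:31, 10:34.
Giant-step multiplier: 8^(-11) ≡ 8^(106-11) = 8^95 ≡ 24 (mod 107).
Giant steps γ_i = 55·24^i mod 107: γ_0=55, γ_1=36, γ_2=8 (in table at j=1).
x = i·n + j = 2·11 + 1 = 23.
Check: 8^23 ≡ 55 (mod 107).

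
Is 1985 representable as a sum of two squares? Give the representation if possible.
7² + 44² (a=7, b=44)

Factorization: 1985 = 5 × 397
By Fermat: n is sum of two squares iff every prime p ≡ 3 (mod 4) appears to even power.
All primes ≡ 3 (mod 4) appear to even power.
Search a = 0, 1, 2, … for 1985 - a² a perfect square: first hit at a = 7: 1985 - 49 = 1936 = 44².
1985 = 7² + 44² = 49 + 1936 ✓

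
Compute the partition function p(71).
4697205

p(n) counts ways to write n as a sum of positive integers (order ignored).
Euler's pentagonal recurrence: p(k) = p(k-1) + p(k-2) - p(k-5) - p(k-7) + p(k-12) + p(k-15) - ... (offsets j(3j∓1)/2, signs ++--, p(0)=1, p(<0)=0).
DP table for k = 0..70: p(0)=1, p(1)=1, p(2)=2, p(3)=3, p(4)=5, p(5)=7, p(6)=11, p(7)=15, p(8)=22, p(9)=30, p(10)=42, p(11)=56, p(12)=77, p(13)=101, p(14)=135, p(15)=176, p(16)=231, p(17)=297, p(18)=385, p(19)=490, p(20)=627, p(21)=792, p(22)=1002, p(23)=1255, p(24)=1575, p(25)=1958, p(26)=2436, p(27)=3010, p(28)=3718, p(29)=4565, p(30)=5604, p(31)=6842, p(32)=8349, p(33)=10143, p(34)=12310, p(35)=14883, p(36)=17977, p(37)=21637, p(38)=26015, p(39)=31185, p(40)=37338, p(41)=44583, p(42)=53174, p(43)=63261, p(44)=75175, p(45)=89134, p(46)=105558, p(47)=124754, p(48)=147273, p(49)=173525, p(50)=204226, p(51)=239943, p(52)=281589, p(53)=329931, p(54)=386155, p(55)=451276, p(56)=526823, p(57)=614154, p(58)=715220, p(59)=831820, p(60)=966467, p(61)=1121505, p(62)=1300156, p(63)=1505499, p(64)=1741630, p(65)=2012558, p(66)=2323520, p(67)=2679689, p(68)=3087735, p(69)=3554345, p(70)=4087968.
Final step: p(71) = p(70) + p(69) - p(66) - p(64) + p(59) + p(56) - p(49) - p(45) + p(36) + p(31) - p(20) - p(14) + p(1)
= 4087968 + 3554345 - 2323520 - 1741630 + 831820 + 526823 - 173525 - 89134 + 17977 + 6842 - 627 - 135 + 1
= 4697205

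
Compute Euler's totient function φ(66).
20

66 = 2 × 3 × 11
φ(n) = n × ∏(1 - 1/p) for each prime p dividing n
φ(66) = 66 × (1 - 1/2) × (1 - 1/3) × (1 - 1/11) = 20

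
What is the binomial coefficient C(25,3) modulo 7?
4

Using Lucas' theorem:
Write n=25 and k=3 in base 7:
n in base 7: [3, 4]
k in base 7: [0, 3]
C(25,3) mod 7 = ∏ C(n_i, k_i) mod 7
Digit binomials (mod 7): C(3,0) = 1; C(4,3) = 4
Product: 1 × 4 = 4 ≡ 4 (mod 7)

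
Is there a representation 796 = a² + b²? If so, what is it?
Not possible

Factorization: 796 = 2^2 × 199
By Fermat: n is sum of two squares iff every prime p ≡ 3 (mod 4) appears to even power.
Prime(s) ≡ 3 (mod 4) with odd exponent: [(199, 1)]
Therefore 796 cannot be expressed as a² + b².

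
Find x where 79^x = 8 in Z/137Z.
38

Baby-step giant-step with step n = ⌈√137⌉ = 12.
Baby steps 79^j mod 137 (j:value) for j=0..11: 0:1, 1:79, 2:76, 3:113, 4:22, 5:94, 6:28, 7:20, 8:73, 9:13, 10:68, 11:29.
Giant-step multiplier: 79^(-12) ≡ 79^(136-12) = 79^124 ≡ 18 (mod 137).
Giant steps γ_i = 8·18^i mod 137: γ_0=8, γ_1=7, γ_2=126, γ_3=76 (in table at j=2).
x = i·n + j = 3·12 + 2 = 38.
Check: 79^38 ≡ 8 (mod 137).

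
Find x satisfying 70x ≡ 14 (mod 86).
x ≡ 26 (mod 43)

gcd(70, 86) = 2, which divides 14, so solutions exist.
Divide through by 2: 35x ≡ 7 (mod 43).
Find 35^(-1) mod 43 by the extended Euclidean algorithm:
43 = 1 × 35 + 8  ⟹  8 = (1)·43 + (-1)·35
35 = 4 × 8 + 3  ⟹  3 = (-4)·43 + (5)·35
8 = 2 × 3 + 2  ⟹  2 = (9)·43 + (-11)·35
3 = 1 × 2 + 1  ⟹  1 = (-13)·43 + (16)·35
So (16)·35 ≡ 1 (mod 43), i.e. 35^(-1) ≡ 16 (mod 43).
x ≡ 16 × 7 = 112 ≡ 26 (mod 43).
Check: 70 × 26 = 1820 ≡ 14 (mod 86).
x ≡ 26 (mod 43), giving 2 solutions mod 86.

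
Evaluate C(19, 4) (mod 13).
2

Using Lucas' theorem:
Write n=19 and k=4 in base 13:
n in base 13: [1, 6]
k in base 13: [0, 4]
C(19,4) mod 13 = ∏ C(n_i, k_i) mod 13
Digit binomials (mod 13): C(1,0) = 1; C(6,4) = 15 ≡ 2
Product: 1 × 2 = 2 ≡ 2 (mod 13)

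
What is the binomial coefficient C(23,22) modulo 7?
2

Using Lucas' theorem:
Write n=23 and k=22 in base 7:
n in base 7: [3, 2]
k in base 7: [3, 1]
C(23,22) mod 7 = ∏ C(n_i, k_i) mod 7
Digit binomials (mod 7): C(3,3) = 1; C(2,1) = 2
Product: 1 × 2 = 2 ≡ 2 (mod 7)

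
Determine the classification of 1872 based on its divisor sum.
abundant

Proper divisors of 1872: sum = 1 + 2 + 3 + 4 + 6 + 8 + 9 + 12 + ... + 312 + 468 + 624 + 936 (29 divisors) = 3770
Since 3770 > 1872, 1872 is abundant.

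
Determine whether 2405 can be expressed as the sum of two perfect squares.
2² + 49² (a=2, b=49)

Factorization: 2405 = 5 × 13 × 37
By Fermat: n is sum of two squares iff every prime p ≡ 3 (mod 4) appears to even power.
All primes ≡ 3 (mod 4) appear to even power.
Search a = 0, 1, 2, … for 2405 - a² a perfect square: first hit at a = 2: 2405 - 4 = 2401 = 49².
2405 = 2² + 49² = 4 + 2401 ✓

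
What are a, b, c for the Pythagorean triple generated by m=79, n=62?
(2397, 9796, 10085)

Euclid's formula: a = m² - n², b = 2mn, c = m² + n²
m = 79, n = 62
a = 79² - 62² = 6241 - 3844 = 2397
b = 2 × 79 × 62 = 9796
c = 79² + 62² = 6241 + 3844 = 10085
Verification: 2397² + 9796² = 5745609 + 95961616 = 101707225 = 10085² ✓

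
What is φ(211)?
210

211 = 211
φ(n) = n × ∏(1 - 1/p) for each prime p dividing n
φ(211) = 211 × (1 - 1/211) = 210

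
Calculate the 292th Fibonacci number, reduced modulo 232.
115

Matrix identity: Q^n = [[F_(n+1), F_n], [F_n, F_(n-1)]] with Q = [[1,1],[1,0]].
n = 292 = 100100100₂. Square-and-multiply, entries mod 232:
Q^1 = [[1,1],[1,0]]
Q^2 = (Q^1)² = [[2,1],[1,1]]
Q^4 = (Q^2)² = [[5,3],[3,2]]
Q^9 = (Q^4)²·Q = [[55,34],[34,21]]
Q^18 = (Q^9)² = [[5,32],[32,205]]
Q^36 = (Q^18)² = [[121,224],[224,129]]
Q^73 = (Q^36)²·Q = [[177,89],[89,88]]
Q^146 = (Q^73)² = [[42,153],[153,121]]
Q^292 = (Q^146)² = [[117,115],[115,2]]
F_292 mod 232 = Q^292[0][1] = 115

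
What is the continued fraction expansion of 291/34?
[8; 1, 1, 3, 1, 3]

Euclidean algorithm steps:
291 = 8 × 34 + 19
34 = 1 × 19 + 15
19 = 1 × 15 + 4
15 = 3 × 4 + 3
4 = 1 × 3 + 1
3 = 3 × 1 + 0
Continued fraction: [8; 1, 1, 3, 1, 3]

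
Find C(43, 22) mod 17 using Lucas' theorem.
14

Using Lucas' theorem:
Write n=43 and k=22 in base 17:
n in base 17: [2, 9]
k in base 17: [1, 5]
C(43,22) mod 17 = ∏ C(n_i, k_i) mod 17
Digit binomials (mod 17): C(2,1) = 2; C(9,5) = 126 ≡ 7
Product: 2 × 7 = 14 ≡ 14 (mod 17)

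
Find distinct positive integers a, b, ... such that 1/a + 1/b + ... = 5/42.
1/9 + 1/126

Greedy algorithm:
5/42: ceiling(42/5) = 9, use 1/9
1/126: ceiling(126/1) = 126, use 1/126
Result: 5/42 = 1/9 + 1/126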